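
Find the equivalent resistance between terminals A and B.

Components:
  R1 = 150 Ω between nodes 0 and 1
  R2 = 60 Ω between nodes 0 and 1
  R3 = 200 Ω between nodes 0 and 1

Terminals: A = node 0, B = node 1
Reduce the network between node 0 (A) and node 1 (B) by series/parallel combination:
  Rp1 = R1 ‖ R2 ‖ R3 (parallel, all between nodes 0 and 1) = 1/(1/150 + 1/60 + 1/200) = 35.29 Ω
R_eq = 35.29 Ω

Final answer: 35.29 Ω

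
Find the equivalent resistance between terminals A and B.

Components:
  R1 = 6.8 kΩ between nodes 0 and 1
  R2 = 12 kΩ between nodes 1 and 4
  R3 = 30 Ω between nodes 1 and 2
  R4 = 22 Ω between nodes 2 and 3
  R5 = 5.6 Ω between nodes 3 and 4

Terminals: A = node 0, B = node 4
Reduce the network between node 0 (A) and node 4 (B) by series/parallel combination:
  Rs1 = R3 + R4 (series, joined only at node 2) = 30 + 22 = 52 Ω
  Rs2 = R5 + Rs1 (series, joined only at node 3) = 5.6 + 52 = 57.6 Ω
  Rp1 = R2 ‖ Rs2 (parallel, both between nodes 1 and 4) = 1/(1/12000 + 1/57.6) = 57.32 Ω
  Rs3 = R1 + Rp1 (series, joined only at node 1) = 6800 + 57.32 = 6857 Ω
R_eq = 6.857 kΩ

Final answer: 6.857 kΩ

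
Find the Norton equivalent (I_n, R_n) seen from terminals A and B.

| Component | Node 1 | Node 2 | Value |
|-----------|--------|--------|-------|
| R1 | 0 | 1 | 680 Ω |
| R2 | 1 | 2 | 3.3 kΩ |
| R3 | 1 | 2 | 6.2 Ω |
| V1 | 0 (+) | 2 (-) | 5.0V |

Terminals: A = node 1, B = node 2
Find the Thévenin equivalent first; then I_n = V_th/R_th and R_n = R_th.
Step 1 — V_th is the open-circuit voltage V_A - V_B (nothing connected across the terminals).
Nodal analysis, taking node 2 as the 0 V reference.
Source V1 fixes V_0 = 5 V.
KCL at each unknown node (sum of currents leaving = 0; resistances in Ω):
  Node 1: (V_1 - 5)/680 + (V_1 - 0)/3300 + (V_1 - 0)/6.2 = 0
Collecting terms: 0.1631 × V_1 = 0.007353  =>  V_1 = 0.04509 V
V_th = V_1 - V_2 = 0.04509 - 0 = 0.04509 V
Step 2 — R_th: zero the source — replace V1 by a short circuit (node 2 merges into node 0) — and find the resistance seen between A (node 1) and B (node 0).
Reduce the network between node 1 (A) and node 0 (B) by series/parallel combination:
  Rp1 = R1 ‖ R2 ‖ R3 (parallel, all between nodes 0 and 1) = 1/(1/680 + 1/3300 + 1/6.2) = 6.133 Ω
R_th = 6.133 Ω
I_n = V_th/R_th = 0.04509/6.133 = 0.007353 A, and R_n = R_th = 6.133 Ω

Final answer: I_n = 0.007353 A, R_n = 6.133 Ω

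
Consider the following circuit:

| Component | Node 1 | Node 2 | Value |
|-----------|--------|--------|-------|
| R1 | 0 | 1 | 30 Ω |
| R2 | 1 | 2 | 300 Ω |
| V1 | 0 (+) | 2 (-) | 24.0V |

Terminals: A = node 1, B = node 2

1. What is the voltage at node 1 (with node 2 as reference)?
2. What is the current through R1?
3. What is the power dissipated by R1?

Nodal analysis, taking node 2 as the 0 V reference.
Source V1 fixes V_0 = 24 V.
KCL at each unknown node (sum of currents leaving = 0; resistances in Ω):
  Node 1: (V_1 - 24)/30 + (V_1 - 0)/300 = 0
Collecting terms: 0.03667 × V_1 = 0.8  =>  V_1 = 21.82 V
Part 1:
  Read off the nodal solution: V_1 = 21.82 V
Part 2:
  I_R1 = (V_0 - V_1)/R1 = (24 - 21.82)/30 = 0.07273 A
  Magnitude: I_R1 = 0.07273 A
Part 3:
  I_R1 = (V_0 - V_1)/R1 = (24 - 21.82)/30 = 0.07273 A
  P_R1 = I_R1² × R1 = (0.07273)² × 30 = 0.1587 W

Final answers:
1. V_1 = 21.82 V
2. I_R1 = 0.07273 A
3. P_R1 = 0.1587 W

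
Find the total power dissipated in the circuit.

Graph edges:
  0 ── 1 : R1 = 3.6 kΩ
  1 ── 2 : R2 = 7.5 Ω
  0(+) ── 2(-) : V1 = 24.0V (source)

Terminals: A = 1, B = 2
Nodal analysis, taking node 2 as the 0 V reference.
Source V1 fixes V_0 = 24 V.
KCL at each unknown node (sum of currents leaving = 0; resistances in Ω):
  Node 1: (V_1 - 24)/3600 + (V_1 - 0)/7.5 = 0
Collecting terms: 0.1336 × V_1 = 0.006667  =>  V_1 = 0.0499 V
Power in each resistor, P = (ΔV)²/R:
  P_R1 = (24 - 0.0499)²/3600 = 0.1593 W
  P_R2 = (0.0499 - 0)²/7.5 = 0.0003319 W
P_total = P_R1 + P_R2 = 0.1597 W

Final answer: 0.1597 W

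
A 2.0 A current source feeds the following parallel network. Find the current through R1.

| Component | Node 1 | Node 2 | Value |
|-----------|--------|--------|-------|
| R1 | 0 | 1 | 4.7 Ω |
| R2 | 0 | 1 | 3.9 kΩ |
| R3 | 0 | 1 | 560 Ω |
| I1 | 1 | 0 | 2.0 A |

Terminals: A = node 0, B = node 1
All resistors sit directly between nodes 0 and 1, so they are in parallel and share one voltage V; the full source current 2 A splits among them.
1/R_par = 1/4.7 + 1/3900 + 1/560 = 0.2148 S  =>  R_par = 4.655 Ω
V = I × R_par = 2 × 4.655 = 9.311 V
I_R1 = V/R1 = 9.311/4.7 = 1.981 A

Final answer: 1.981 A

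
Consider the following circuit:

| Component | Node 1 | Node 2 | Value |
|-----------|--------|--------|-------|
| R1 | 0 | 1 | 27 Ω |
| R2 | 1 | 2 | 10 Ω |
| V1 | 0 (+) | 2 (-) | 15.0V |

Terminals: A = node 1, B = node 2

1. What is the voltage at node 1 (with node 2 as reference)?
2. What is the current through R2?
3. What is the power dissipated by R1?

Nodal analysis, taking node 2 as the 0 V reference.
Source V1 fixes V_0 = 15 V.
KCL at each unknown node (sum of currents leaving = 0; resistances in Ω):
  Node 1: (V_1 - 15)/27 + (V_1 - 0)/10 = 0
Collecting terms: 0.137 × V_1 = 0.5556  =>  V_1 = 4.054 V
Part 1:
  Read off the nodal solution: V_1 = 4.054 V
Part 2:
  I_R2 = (V_1 - V_2)/R2 = (4.054 - 0)/10 = 0.4054 A
  Magnitude: I_R2 = 0.4054 A
Part 3:
  I_R1 = (V_0 - V_1)/R1 = (15 - 4.054)/27 = 0.4054 A
  P_R1 = I_R1² × R1 = (0.4054)² × 27 = 4.438 W

Final answers:
1. V_1 = 4.054 V
2. I_R2 = 0.4054 A
3. P_R1 = 4.438 W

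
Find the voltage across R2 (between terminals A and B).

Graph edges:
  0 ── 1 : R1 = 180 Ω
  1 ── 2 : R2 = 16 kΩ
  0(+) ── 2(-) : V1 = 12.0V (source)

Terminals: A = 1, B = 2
R1 and R2 are in series across V1 (node 0 → node 1 → node 2), and the output A–B is taken across R2, so this is a voltage divider.
Series current: I = V1/(R1 + R2) = 12/(180 + 16000) = 12/16180 = 0.0007417 A
V_R2 = I × R2 = V1 × R2/(R1 + R2) = 12 × 16000/16180 = 11.87 V

Final answer: 11.87 V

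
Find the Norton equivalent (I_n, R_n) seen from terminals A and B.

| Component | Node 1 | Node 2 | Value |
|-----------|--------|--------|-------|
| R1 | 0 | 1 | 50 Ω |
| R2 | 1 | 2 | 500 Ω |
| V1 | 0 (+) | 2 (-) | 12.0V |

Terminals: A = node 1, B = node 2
Find the Thévenin equivalent first; then I_n = V_th/R_th and R_n = R_th.
Step 1 — V_th is the open-circuit voltage V_A - V_B (nothing connected across the terminals).
Nodal analysis, taking node 2 as the 0 V reference.
Source V1 fixes V_0 = 12 V.
KCL at each unknown node (sum of currents leaving = 0; resistances in Ω):
  Node 1: (V_1 - 12)/50 + (V_1 - 0)/500 = 0
Collecting terms: 0.022 × V_1 = 0.24  =>  V_1 = 10.91 V
V_th = V_1 - V_2 = 10.91 - 0 = 10.91 V
Step 2 — R_th: zero the source — replace V1 by a short circuit (node 2 merges into node 0) — and find the resistance seen between A (node 1) and B (node 0).
Reduce the network between node 1 (A) and node 0 (B) by series/parallel combination:
  Rp1 = R1 ‖ R2 (parallel, both between nodes 0 and 1) = 1/(1/50 + 1/500) = 45.45 Ω
R_th = 45.45 Ω
I_n = V_th/R_th = 10.91/45.45 = 0.24 A, and R_n = R_th = 45.45 Ω

Final answer: I_n = 0.24 A, R_n = 45.45 Ω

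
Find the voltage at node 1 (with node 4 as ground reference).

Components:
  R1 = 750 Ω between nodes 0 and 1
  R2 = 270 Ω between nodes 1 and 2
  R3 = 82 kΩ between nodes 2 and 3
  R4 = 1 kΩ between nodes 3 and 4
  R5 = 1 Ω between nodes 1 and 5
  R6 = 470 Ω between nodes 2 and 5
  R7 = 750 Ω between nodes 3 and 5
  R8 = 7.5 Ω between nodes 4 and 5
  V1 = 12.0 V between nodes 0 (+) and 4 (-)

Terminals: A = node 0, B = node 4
Nodal analysis, taking node 4 as the 0 V reference.
Source V1 fixes V_0 = 12 V.
KCL at each unknown node (sum of currents leaving = 0; resistances in Ω):
  Node 1: (V_1 - 12)/750 + (V_1 - V_2)/270 + (V_1 - V_5)/1 = 0
  Node 2: (V_2 - V_1)/270 + (V_2 - V_3)/82000 + (V_2 - V_5)/470 = 0
  Node 3: (V_3 - V_2)/82000 + (V_3 - 0)/1000 + (V_3 - V_5)/750 = 0
  Node 5: (V_5 - V_1)/1 + (V_5 - V_2)/470 + (V_5 - V_3)/750 + (V_5 - 0)/7.5 = 0
Collecting terms (coefficients in siemens):
  1.005·V_1 - 0.003704·V_2 - 1·V_5 = 0.016
  0.005844·V_2 - 0.003704·V_1 - 0.0000122·V_3 - 0.002128·V_5 = 0
  0.002346·V_3 - 0.0000122·V_2 - 0.001333·V_5 = 0
  1.137·V_5 - 1·V_1 - 0.002128·V_2 - 0.001333·V_3 = 0
Solving these 4 simultaneous equations (Gaussian elimination) gives:
  V_1 = 0.134 V, V_2 = 0.1281 V, V_3 = 0.06783 V, V_5 = 0.1182 V
The requested potential is V_1 = 0.134 V.

Final answer: V_1 = 0.134 V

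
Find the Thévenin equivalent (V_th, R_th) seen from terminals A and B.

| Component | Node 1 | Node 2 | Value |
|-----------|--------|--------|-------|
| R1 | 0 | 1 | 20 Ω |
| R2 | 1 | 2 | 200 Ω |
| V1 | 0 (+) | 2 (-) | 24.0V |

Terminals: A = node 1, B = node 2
Step 1 — V_th is the open-circuit voltage V_A - V_B (nothing connected across the terminals).
Nodal analysis, taking node 2 as the 0 V reference.
Source V1 fixes V_0 = 24 V.
KCL at each unknown node (sum of currents leaving = 0; resistances in Ω):
  Node 1: (V_1 - 24)/20 + (V_1 - 0)/200 = 0
Collecting terms: 0.055 × V_1 = 1.2  =>  V_1 = 21.82 V
V_th = V_1 - V_2 = 21.82 - 0 = 21.82 V
Step 2 — R_th: zero the source — replace V1 by a short circuit (node 2 merges into node 0) — and find the resistance seen between A (node 1) and B (node 0).
Reduce the network between node 1 (A) and node 0 (B) by series/parallel combination:
  Rp1 = R1 ‖ R2 (parallel, both between nodes 0 and 1) = 1/(1/20 + 1/200) = 18.18 Ω
R_th = 18.18 Ω

Final answer: V_th = 21.82 V, R_th = 18.18 Ω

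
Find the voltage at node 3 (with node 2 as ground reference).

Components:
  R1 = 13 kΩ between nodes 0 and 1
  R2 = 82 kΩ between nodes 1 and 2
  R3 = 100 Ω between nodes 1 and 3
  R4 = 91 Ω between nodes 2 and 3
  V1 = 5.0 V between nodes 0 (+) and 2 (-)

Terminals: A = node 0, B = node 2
Nodal analysis, taking node 2 as the 0 V reference.
Source V1 fixes V_0 = 5 V.
KCL at each unknown node (sum of currents leaving = 0; resistances in Ω):
  Node 1: (V_1 - 5)/13000 + (V_1 - 0)/82000 + (V_1 - V_3)/100 = 0
  Node 3: (V_3 - V_1)/100 + (V_3 - 0)/91 = 0
Collecting terms (coefficients in siemens):
  0.01009·V_1 - 0.01·V_3 = 0.0003846
  0.02099·V_3 - 0.01·V_1 = 0
Determinant D = (0.01009)(0.02099) - (-0.01)(-0.01) = 0.0001118
V_1 = [(0.0003846)(0.02099) - (-0.01)(0)]/D = 0.07223 V
V_3 = [(0.01009)(0) - (0.0003846)(-0.01)]/D = 0.03441 V
The requested potential is V_3 = 0.03441 V.

Final answer: V_3 = 0.03441 V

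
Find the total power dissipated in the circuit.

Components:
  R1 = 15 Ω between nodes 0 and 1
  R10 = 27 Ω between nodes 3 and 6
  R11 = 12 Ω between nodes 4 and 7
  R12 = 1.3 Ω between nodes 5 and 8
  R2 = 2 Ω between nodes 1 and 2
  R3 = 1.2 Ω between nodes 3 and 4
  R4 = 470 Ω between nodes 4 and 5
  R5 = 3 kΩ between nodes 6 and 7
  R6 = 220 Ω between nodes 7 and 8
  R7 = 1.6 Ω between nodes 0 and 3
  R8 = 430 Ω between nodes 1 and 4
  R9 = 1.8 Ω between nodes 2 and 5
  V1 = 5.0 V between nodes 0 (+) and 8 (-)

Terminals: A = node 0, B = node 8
Nodal analysis, taking node 8 as the 0 V reference.
Source V1 fixes V_0 = 5 V.
KCL at each unknown node (sum of currents leaving = 0; resistances in Ω):
  Node 1: (V_1 - 5)/15 + (V_1 - V_2)/2 + (V_1 - V_4)/430 = 0
  Node 2: (V_2 - V_1)/2 + (V_2 - V_5)/1.8 = 0
  Node 3: (V_3 - V_4)/1.2 + (V_3 - 5)/1.6 + (V_3 - V_6)/27 = 0
  Node 4: (V_4 - V_3)/1.2 + (V_4 - V_5)/470 + (V_4 - V_1)/430 + (V_4 - V_7)/12 = 0
  Node 5: (V_5 - V_4)/470 + (V_5 - V_2)/1.8 + (V_5 - 0)/1.3 = 0
  Node 6: (V_6 - V_7)/3000 + (V_6 - V_3)/27 = 0
  Node 7: (V_7 - V_6)/3000 + (V_7 - 0)/220 + (V_7 - V_4)/12 = 0
Collecting terms (coefficients in siemens):
  0.569·V_1 - 0.5·V_2 - 0.002326·V_4 = 0.3333
  1.056·V_2 - 0.5·V_1 - 0.5556·V_5 = 0
  1.495·V_3 - 0.8333·V_4 - 0.03704·V_6 = 3.125
  0.9211·V_4 - 0.002326·V_1 - 0.8333·V_3 - 0.002128·V_5 - 0.08333·V_7 = 0
  1.327·V_5 - 0.5556·V_2 - 0.002128·V_4 = 0
  0.03737·V_6 - 0.03704·V_3 - 0.0003333·V_7 = 0
  0.08821·V_7 - 0.08333·V_4 - 0.0003333·V_6 = 0
Solving these 7 simultaneous equations (Gaussian elimination) gives:
  V_1 = 1.31 V, V_2 = 0.801 V, V_3 = 4.937 V, V_4 = 4.891 V
  V_5 = 0.3432 V, V_6 = 4.935 V, V_7 = 4.639 V
Power in each resistor, P = (ΔV)²/R:
  P_R1 = (5 - 1.31)²/15 = 0.9079 W
  P_R2 = (1.31 - 0.801)²/2 = 0.1294 W
  P_R3 = (4.937 - 4.891)²/1.2 = 0.001824 W
  P_R4 = (4.891 - 0.3432)²/470 = 0.044 W
  P_R5 = (4.935 - 4.639)²/3000 = 0.0000292 W
  P_R6 = (4.639 - 0)²/220 = 0.09781 W
  P_R7 = (5 - 4.937)²/1.6 = 0.002445 W
  P_R8 = (1.31 - 4.891)²/430 = 0.02982 W
  P_R9 = (0.801 - 0.3432)²/1.8 = 0.1164 W
  P_R10 = (4.937 - 4.935)²/27 = 0.0000002628 W
  P_R11 = (4.891 - 4.639)²/12 = 0.005285 W
  P_R12 = (0.3432 - 0)²/1.3 = 0.09062 W
P_total = P_R1 + P_R2 + P_R3 + P_R4 + P_R5 + P_R6 + P_R7 + P_R8 + P_R9 + P_R10 + P_R11 + P_R12 = 1.426 W

Final answer: 1.426 W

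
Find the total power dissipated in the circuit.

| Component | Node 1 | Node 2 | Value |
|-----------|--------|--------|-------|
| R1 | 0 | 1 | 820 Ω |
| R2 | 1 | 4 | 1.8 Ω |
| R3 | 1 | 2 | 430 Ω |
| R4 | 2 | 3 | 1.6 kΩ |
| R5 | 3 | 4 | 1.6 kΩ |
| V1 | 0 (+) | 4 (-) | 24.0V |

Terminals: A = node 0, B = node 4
Nodal analysis, taking node 4 as the 0 V reference.
Source V1 fixes V_0 = 24 V.
KCL at each unknown node (sum of currents leaving = 0; resistances in Ω):
  Node 1: (V_1 - 24)/820 + (V_1 - 0)/1.8 + (V_1 - V_2)/430 = 0
  Node 2: (V_2 - V_1)/430 + (V_2 - V_3)/1600 = 0
  Node 3: (V_3 - V_2)/1600 + (V_3 - 0)/1600 = 0
Collecting terms (coefficients in siemens):
  0.5591·V_1 - 0.002326·V_2 = 0.02927
  0.002951·V_2 - 0.002326·V_1 - 0.000625·V_3 = 0
  0.00125·V_3 - 0.000625·V_2 = 0
Solving these 3 simultaneous equations (Gaussian elimination) gives:
  V_1 = 0.05254 V, V_2 = 0.04632 V, V_3 = 0.02316 V
Power in each resistor, P = (ΔV)²/R:
  P_R1 = (24 - 0.05254)²/820 = 0.6994 W
  P_R2 = (0.05254 - 0)²/1.8 = 0.001534 W
  P_R3 = (0.05254 - 0.04632)²/430 = 0.00000009009 W
  P_R4 = (0.04632 - 0.02316)²/1600 = 0.0000003352 W
  P_R5 = (0.02316 - 0)²/1600 = 0.0000003352 W
P_total = P_R1 + P_R2 + P_R3 + P_R4 + P_R5 = 0.7009 W

Final answer: 0.7009 W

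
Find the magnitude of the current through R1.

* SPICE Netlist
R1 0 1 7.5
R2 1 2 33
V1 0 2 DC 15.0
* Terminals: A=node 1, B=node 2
Nodal analysis, taking node 2 as the 0 V reference.
Source V1 fixes V_0 = 15 V.
KCL at each unknown node (sum of currents leaving = 0; resistances in Ω):
  Node 1: (V_1 - 15)/7.5 + (V_1 - 0)/33 = 0
Collecting terms: 0.1636 × V_1 = 2  =>  V_1 = 12.22 V
I_R1 = (V_0 - V_1)/R1 = (15 - 12.22)/7.5 = 0.3704 A
|I_R1| = 0.3704 A

Final answer: |I_R1| = 0.3704 A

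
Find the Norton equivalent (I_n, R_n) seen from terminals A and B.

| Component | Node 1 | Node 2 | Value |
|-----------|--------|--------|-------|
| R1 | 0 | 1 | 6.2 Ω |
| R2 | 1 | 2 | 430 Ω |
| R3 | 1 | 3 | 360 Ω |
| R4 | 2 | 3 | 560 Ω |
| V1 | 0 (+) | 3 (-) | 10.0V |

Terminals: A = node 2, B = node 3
Find the Thévenin equivalent first; then I_n = V_th/R_th and R_n = R_th.
Step 1 — V_th is the open-circuit voltage V_A - V_B (nothing connected across the terminals).
Nodal analysis, taking node 3 as the 0 V reference.
Source V1 fixes V_0 = 10 V.
KCL at each unknown node (sum of currents leaving = 0; resistances in Ω):
  Node 1: (V_1 - 10)/6.2 + (V_1 - V_2)/430 + (V_1 - 0)/360 = 0
  Node 2: (V_2 - V_1)/430 + (V_2 - 0)/560 = 0
Collecting terms (coefficients in siemens):
  0.1664·V_1 - 0.002326·V_2 = 1.613
  0.004111·V_2 - 0.002326·V_1 = 0
Determinant D = (0.1664)(0.004111) - (-0.002326)(-0.002326) = 0.0006787
V_1 = [(1.613)(0.004111) - (-0.002326)(0)]/D = 9.771 V
V_2 = [(0.1664)(0) - (1.613)(-0.002326)]/D = 5.527 V
V_th = V_2 - V_3 = 5.527 - 0 = 5.527 V
Step 2 — R_th: zero the source — replace V1 by a short circuit (node 3 merges into node 0) — and find the resistance seen between A (node 2) and B (node 0).
Reduce the network between node 2 (A) and node 0 (B) by series/parallel combination:
  Rp1 = R1 ‖ R3 (parallel, both between nodes 0 and 1) = 1/(1/6.2 + 1/360) = 6.095 Ω
  Rs1 = R2 + Rp1 (series, joined only at node 1) = 430 + 6.095 = 436.1 Ω
  Rp2 = R4 ‖ Rs1 (parallel, both between nodes 0 and 2) = 1/(1/560 + 1/436.1) = 245.2 Ω
R_th = 245.2 Ω
I_n = V_th/R_th = 5.527/245.2 = 0.02254 A, and R_n = R_th = 245.2 Ω

Final answer: I_n = 0.02254 A, R_n = 245.2 Ω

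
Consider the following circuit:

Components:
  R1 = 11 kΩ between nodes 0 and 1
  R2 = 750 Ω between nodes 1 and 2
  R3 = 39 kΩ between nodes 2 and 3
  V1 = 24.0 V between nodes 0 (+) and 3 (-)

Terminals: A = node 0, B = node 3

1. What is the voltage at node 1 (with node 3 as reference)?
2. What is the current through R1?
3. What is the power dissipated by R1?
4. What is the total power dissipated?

Nodal analysis, taking node 3 as the 0 V reference.
Source V1 fixes V_0 = 24 V.
KCL at each unknown node (sum of currents leaving = 0; resistances in Ω):
  Node 1: (V_1 - 24)/11000 + (V_1 - V_2)/750 = 0
  Node 2: (V_2 - V_1)/750 + (V_2 - 0)/39000 = 0
Collecting terms (coefficients in siemens):
  0.001424·V_1 - 0.001333·V_2 = 0.002182
  0.001359·V_2 - 0.001333·V_1 = 0
Determinant D = (0.001424)(0.001359) - (-0.001333)(-0.001333) = 0.0000001577
V_1 = [(0.002182)(0.001359) - (-0.001333)(0)]/D = 18.8 V
V_2 = [(0.001424)(0) - (0.002182)(-0.001333)]/D = 18.44 V
Part 1:
  Read off the nodal solution: V_1 = 18.8 V
Part 2:
  I_R1 = (V_0 - V_1)/R1 = (24 - 18.8)/11000 = 0.0004729 A
  Magnitude: I_R1 = 0.0004729 A
Part 3:
  I_R1 = (V_0 - V_1)/R1 = (24 - 18.8)/11000 = 0.0004729 A
  P_R1 = I_R1² × R1 = (0.0004729)² × 11000 = 0.00246 W
Part 4:
  Power in each resistor, P = (ΔV)²/R:
    P_R1 = (24 - 18.8)²/11000 = 0.00246 W
    P_R2 = (18.8 - 18.44)²/750 = 0.0001677 W
    P_R3 = (18.44 - 0)²/39000 = 0.008722 W
  P_total = P_R1 + P_R2 + P_R3 = 0.01135 W

Final answers:
1. V_1 = 18.8 V
2. I_R1 = 0.0004729 A
3. P_R1 = 0.00246 W
4. P_total = 0.01135 W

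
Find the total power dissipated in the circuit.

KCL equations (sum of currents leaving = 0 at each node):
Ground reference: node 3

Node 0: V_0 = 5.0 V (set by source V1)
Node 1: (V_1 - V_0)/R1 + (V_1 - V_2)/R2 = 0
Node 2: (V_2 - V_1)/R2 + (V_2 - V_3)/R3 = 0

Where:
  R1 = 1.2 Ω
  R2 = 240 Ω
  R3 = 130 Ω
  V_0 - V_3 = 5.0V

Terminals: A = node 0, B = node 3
Nodal analysis, taking node 3 as the 0 V reference.
Source V1 fixes V_0 = 5 V.
KCL at each unknown node (sum of currents leaving = 0; resistances in Ω):
  Node 1: (V_1 - 5)/1.2 + (V_1 - V_2)/240 = 0
  Node 2: (V_2 - V_1)/240 + (V_2 - 0)/130 = 0
Collecting terms (coefficients in siemens):
  0.8375·V_1 - 0.004167·V_2 = 4.167
  0.01186·V_2 - 0.004167·V_1 = 0
Determinant D = (0.8375)(0.01186) - (-0.004167)(-0.004167) = 0.009915
V_1 = [(4.167)(0.01186) - (-0.004167)(0)]/D = 4.984 V
V_2 = [(0.8375)(0) - (4.167)(-0.004167)]/D = 1.751 V
Power in each resistor, P = (ΔV)²/R:
  P_R1 = (5 - 4.984)²/1.2 = 0.0002177 W
  P_R2 = (4.984 - 1.751)²/240 = 0.04354 W
  P_R3 = (1.751 - 0)²/130 = 0.02359 W
P_total = P_R1 + P_R2 + P_R3 = 0.06735 W

Final answer: 0.06735 W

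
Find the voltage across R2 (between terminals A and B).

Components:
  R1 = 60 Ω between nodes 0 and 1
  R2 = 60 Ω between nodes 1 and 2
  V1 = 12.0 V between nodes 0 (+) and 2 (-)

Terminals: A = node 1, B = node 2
R1 and R2 are in series across V1 (node 0 → node 1 → node 2), and the output A–B is taken across R2, so this is a voltage divider.
Series current: I = V1/(R1 + R2) = 12/(60 + 60) = 12/120 = 0.1 A
V_R2 = I × R2 = V1 × R2/(R1 + R2) = 12 × 60/120 = 6 V

Final answer: 6 V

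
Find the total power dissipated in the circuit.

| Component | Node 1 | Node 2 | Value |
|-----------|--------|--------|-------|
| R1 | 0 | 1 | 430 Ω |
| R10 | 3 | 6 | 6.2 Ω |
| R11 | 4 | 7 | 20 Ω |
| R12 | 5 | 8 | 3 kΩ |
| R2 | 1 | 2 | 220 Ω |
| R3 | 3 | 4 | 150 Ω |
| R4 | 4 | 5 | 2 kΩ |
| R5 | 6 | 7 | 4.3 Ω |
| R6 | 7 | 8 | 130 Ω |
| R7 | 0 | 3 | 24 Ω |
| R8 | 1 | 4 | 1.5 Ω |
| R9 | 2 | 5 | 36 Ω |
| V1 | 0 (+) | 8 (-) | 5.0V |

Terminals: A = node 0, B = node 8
Nodal analysis, taking node 8 as the 0 V reference.
Source V1 fixes V_0 = 5 V.
KCL at each unknown node (sum of currents leaving = 0; resistances in Ω):
  Node 1: (V_1 - 5)/430 + (V_1 - V_2)/220 + (V_1 - V_4)/1.5 = 0
  Node 2: (V_2 - V_1)/220 + (V_2 - V_5)/36 = 0
  Node 3: (V_3 - V_4)/150 + (V_3 - 5)/24 + (V_3 - V_6)/6.2 = 0
  Node 4: (V_4 - V_3)/150 + (V_4 - V_5)/2000 + (V_4 - V_1)/1.5 + (V_4 - V_7)/20 = 0
  Node 5: (V_5 - V_4)/2000 + (V_5 - V_2)/36 + (V_5 - 0)/3000 = 0
  Node 6: (V_6 - V_7)/4.3 + (V_6 - V_3)/6.2 = 0
  Node 7: (V_7 - V_6)/4.3 + (V_7 - 0)/130 + (V_7 - V_4)/20 = 0
Collecting terms (coefficients in siemens):
  0.6735·V_1 - 0.004545·V_2 - 0.6667·V_4 = 0.01163
  0.03232·V_2 - 0.004545·V_1 - 0.02778·V_5 = 0
  0.2096·V_3 - 0.006667·V_4 - 0.1613·V_6 = 0.2083
  0.7238·V_4 - 0.6667·V_1 - 0.006667·V_3 - 0.0005·V_5 - 0.05·V_7 = 0
  0.02861·V_5 - 0.02778·V_2 - 0.0005·V_4 = 0
  0.3938·V_6 - 0.1613·V_3 - 0.2326·V_7 = 0
  0.2903·V_7 - 0.05·V_4 - 0.2326·V_6 = 0
Solving these 7 simultaneous equations (Gaussian elimination) gives:
  V_1 = 4.045 V, V_2 = 3.8 V, V_3 = 4.286 V, V_4 = 4.043 V
  V_5 = 3.76 V, V_6 = 4.112 V, V_7 = 3.991 V
Power in each resistor, P = (ΔV)²/R:
  P_R1 = (5 - 4.045)²/430 = 0.002122 W
  P_R2 = (4.045 - 3.8)²/220 = 0.000272 W
  P_R3 = (4.286 - 4.043)²/150 = 0.0003948 W
  P_R4 = (4.043 - 3.76)²/2000 = 0.00004004 W
  P_R5 = (4.112 - 3.991)²/4.3 = 0.003398 W
  P_R6 = (3.991 - 0)²/130 = 0.1225 W
  P_R7 = (5 - 4.286)²/24 = 0.02122 W
  P_R8 = (4.045 - 4.043)²/1.5 = 0.000001847 W
  P_R9 = (3.8 - 3.76)²/36 = 0.00004451 W
  P_R10 = (4.286 - 4.112)²/6.2 = 0.004899 W
  P_R11 = (4.043 - 3.991)²/20 = 0.0001342 W
  P_R12 = (3.76 - 0)²/3000 = 0.004713 W
P_total = P_R1 + P_R2 + P_R3 + P_R4 + P_R5 + P_R6 + P_R7 + P_R8 + P_R9 + P_R10 + P_R11 + P_R12 = 0.1598 W

Final answer: 0.1598 W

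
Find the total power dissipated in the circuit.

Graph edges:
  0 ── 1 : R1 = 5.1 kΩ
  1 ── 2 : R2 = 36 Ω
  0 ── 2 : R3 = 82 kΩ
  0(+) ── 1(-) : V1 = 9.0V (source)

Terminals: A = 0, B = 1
Nodal analysis, taking node 1 as the 0 V reference.
Source V1 fixes V_0 = 9 V.
KCL at each unknown node (sum of currents leaving = 0; resistances in Ω):
  Node 2: (V_2 - 0)/36 + (V_2 - 9)/82000 = 0
Collecting terms: 0.02779 × V_2 = 0.0001098  =>  V_2 = 0.003949 V
Power in each resistor, P = (ΔV)²/R:
  P_R1 = (9 - 0)²/5100 = 0.01588 W
  P_R2 = (0 - 0.003949)²/36 = 0.0000004333 W
  P_R3 = (9 - 0.003949)²/82000 = 0.0009869 W
P_total = P_R1 + P_R2 + P_R3 = 0.01687 W

Final answer: 0.01687 W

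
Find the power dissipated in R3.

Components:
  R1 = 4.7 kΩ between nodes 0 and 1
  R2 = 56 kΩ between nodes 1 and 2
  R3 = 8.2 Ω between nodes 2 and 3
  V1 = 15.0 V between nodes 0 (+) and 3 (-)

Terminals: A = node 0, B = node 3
Nodal analysis, taking node 3 as the 0 V reference.
Source V1 fixes V_0 = 15 V.
KCL at each unknown node (sum of currents leaving = 0; resistances in Ω):
  Node 1: (V_1 - 15)/4700 + (V_1 - V_2)/56000 = 0
  Node 2: (V_2 - V_1)/56000 + (V_2 - 0)/8.2 = 0
Collecting terms (coefficients in siemens):
  0.0002306·V_1 - 0.00001786·V_2 = 0.003191
  0.122·V_2 - 0.00001786·V_1 = 0
Determinant D = (0.0002306)(0.122) - (-0.00001786)(-0.00001786) = 0.00002813
V_1 = [(0.003191)(0.122) - (-0.00001786)(0)]/D = 13.84 V
V_2 = [(0.0002306)(0) - (0.003191)(-0.00001786)]/D = 0.002026 V
I_R3 = (V_2 - V_3)/R3 = (0.002026 - 0)/8.2 = 0.0002471 A
P_R3 = I_R3² × R3 = (0.0002471)² × 8.2 = 0.0000005006 W

Final answer: 5.006e-07 W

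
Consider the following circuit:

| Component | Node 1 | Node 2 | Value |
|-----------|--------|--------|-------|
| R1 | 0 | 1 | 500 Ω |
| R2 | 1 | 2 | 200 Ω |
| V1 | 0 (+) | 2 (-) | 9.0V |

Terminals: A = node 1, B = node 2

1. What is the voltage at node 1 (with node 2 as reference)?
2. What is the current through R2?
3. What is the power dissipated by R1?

Nodal analysis, taking node 2 as the 0 V reference.
Source V1 fixes V_0 = 9 V.
KCL at each unknown node (sum of currents leaving = 0; resistances in Ω):
  Node 1: (V_1 - 9)/500 + (V_1 - 0)/200 = 0
Collecting terms: 0.007 × V_1 = 0.018  =>  V_1 = 2.571 V
Part 1:
  Read off the nodal solution: V_1 = 2.571 V
Part 2:
  I_R2 = (V_1 - V_2)/R2 = (2.571 - 0)/200 = 0.01286 A
  Magnitude: I_R2 = 0.01286 A
Part 3:
  I_R1 = (V_0 - V_1)/R1 = (9 - 2.571)/500 = 0.01286 A
  P_R1 = I_R1² × R1 = (0.01286)² × 500 = 0.08265 W

Final answers:
1. V_1 = 2.571 V
2. I_R2 = 0.01286 A
3. P_R1 = 0.08265 W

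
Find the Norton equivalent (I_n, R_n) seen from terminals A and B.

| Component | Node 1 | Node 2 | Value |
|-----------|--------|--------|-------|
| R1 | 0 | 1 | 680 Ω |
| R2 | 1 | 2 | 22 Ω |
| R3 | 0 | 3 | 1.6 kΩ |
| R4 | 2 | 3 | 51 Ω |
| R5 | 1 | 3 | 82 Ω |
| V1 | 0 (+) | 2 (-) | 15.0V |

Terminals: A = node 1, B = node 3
Find the Thévenin equivalent first; then I_n = V_th/R_th and R_n = R_th.
Step 1 — V_th is the open-circuit voltage V_A - V_B (nothing connected across the terminals).
Nodal analysis, taking node 2 as the 0 V reference.
Source V1 fixes V_0 = 15 V.
KCL at each unknown node (sum of currents leaving = 0; resistances in Ω):
  Node 1: (V_1 - 15)/680 + (V_1 - 0)/22 + (V_1 - V_3)/82 = 0
  Node 3: (V_3 - 15)/1600 + (V_3 - 0)/51 + (V_3 - V_1)/82 = 0
Collecting terms (coefficients in siemens):
  0.05912·V_1 - 0.0122·V_3 = 0.02206
  0.03243·V_3 - 0.0122·V_1 = 0.009375
Determinant D = (0.05912)(0.03243) - (-0.0122)(-0.0122) = 0.001768
V_1 = [(0.02206)(0.03243) - (-0.0122)(0.009375)]/D = 0.4691 V
V_3 = [(0.05912)(0.009375) - (0.02206)(-0.0122)]/D = 0.4655 V
V_th = V_1 - V_3 = 0.4691 - 0.4655 = 0.003613 V
Step 2 — R_th: zero the source — replace V1 by a short circuit (node 2 merges into node 0) — and find the resistance seen between A (node 1) and B (node 3).
Reduce the network between node 1 (A) and node 3 (B) by series/parallel combination:
  Rp1 = R1 ‖ R2 (parallel, both between nodes 0 and 1) = 1/(1/680 + 1/22) = 21.31 Ω
  Rp2 = R3 ‖ R4 (parallel, both between nodes 0 and 3) = 1/(1/1600 + 1/51) = 49.42 Ω
  Rs1 = Rp1 + Rp2 (series, joined only at node 0) = 21.31 + 49.42 = 70.74 Ω
  Rp3 = R5 ‖ Rs1 (parallel, both between nodes 1 and 3) = 1/(1/82 + 1/70.74) = 37.98 Ω
R_th = 37.98 Ω
I_n = V_th/R_th = 0.003613/37.98 = 0.00009514 A, and R_n = R_th = 37.98 Ω

Final answer: I_n = 9.514e-05 A, R_n = 37.98 Ω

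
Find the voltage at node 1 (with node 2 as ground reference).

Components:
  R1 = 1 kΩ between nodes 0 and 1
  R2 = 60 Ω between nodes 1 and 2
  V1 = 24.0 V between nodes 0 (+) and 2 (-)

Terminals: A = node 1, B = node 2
Nodal analysis, taking node 2 as the 0 V reference.
Source V1 fixes V_0 = 24 V.
KCL at each unknown node (sum of currents leaving = 0; resistances in Ω):
  Node 1: (V_1 - 24)/1000 + (V_1 - 0)/60 = 0
Collecting terms: 0.01767 × V_1 = 0.024  =>  V_1 = 1.358 V
The requested potential is V_1 = 1.358 V.

Final answer: V_1 = 1.358 V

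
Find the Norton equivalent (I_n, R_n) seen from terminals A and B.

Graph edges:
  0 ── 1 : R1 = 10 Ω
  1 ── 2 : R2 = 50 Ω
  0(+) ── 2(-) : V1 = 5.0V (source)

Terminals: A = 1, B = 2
Find the Thévenin equivalent first; then I_n = V_th/R_th and R_n = R_th.
Step 1 — V_th is the open-circuit voltage V_A - V_B (nothing connected across the terminals).
Nodal analysis, taking node 2 as the 0 V reference.
Source V1 fixes V_0 = 5 V.
KCL at each unknown node (sum of currents leaving = 0; resistances in Ω):
  Node 1: (V_1 - 5)/10 + (V_1 - 0)/50 = 0
Collecting terms: 0.12 × V_1 = 0.5  =>  V_1 = 4.167 V
V_th = V_1 - V_2 = 4.167 - 0 = 4.167 V
Step 2 — R_th: zero the source — replace V1 by a short circuit (node 2 merges into node 0) — and find the resistance seen between A (node 1) and B (node 0).
Reduce the network between node 1 (A) and node 0 (B) by series/parallel combination:
  Rp1 = R1 ‖ R2 (parallel, both between nodes 0 and 1) = 1/(1/10 + 1/50) = 8.333 Ω
R_th = 8.333 Ω
I_n = V_th/R_th = 4.167/8.333 = 0.5 A, and R_n = R_th = 8.333 Ω

Final answer: I_n = 0.5 A, R_n = 8.333 Ω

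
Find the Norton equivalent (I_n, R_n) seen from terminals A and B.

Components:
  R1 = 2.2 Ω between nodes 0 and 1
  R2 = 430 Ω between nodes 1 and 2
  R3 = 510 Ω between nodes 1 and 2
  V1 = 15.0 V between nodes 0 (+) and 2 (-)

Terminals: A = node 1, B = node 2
Find the Thévenin equivalent first; then I_n = V_th/R_th and R_n = R_th.
Step 1 — V_th is the open-circuit voltage V_A - V_B (nothing connected across the terminals).
Nodal analysis, taking node 2 as the 0 V reference.
Source V1 fixes V_0 = 15 V.
KCL at each unknown node (sum of currents leaving = 0; resistances in Ω):
  Node 1: (V_1 - 15)/2.2 + (V_1 - 0)/430 + (V_1 - 0)/510 = 0
Collecting terms: 0.4588 × V_1 = 6.818  =>  V_1 = 14.86 V
V_th = V_1 - V_2 = 14.86 - 0 = 14.86 V
Step 2 — R_th: zero the source — replace V1 by a short circuit (node 2 merges into node 0) — and find the resistance seen between A (node 1) and B (node 0).
Reduce the network between node 1 (A) and node 0 (B) by series/parallel combination:
  Rp1 = R1 ‖ R2 ‖ R3 (parallel, all between nodes 0 and 1) = 1/(1/2.2 + 1/430 + 1/510) = 2.179 Ω
R_th = 2.179 Ω
I_n = V_th/R_th = 14.86/2.179 = 6.818 A, and R_n = R_th = 2.179 Ω

Final answer: I_n = 6.818 A, R_n = 2.179 Ω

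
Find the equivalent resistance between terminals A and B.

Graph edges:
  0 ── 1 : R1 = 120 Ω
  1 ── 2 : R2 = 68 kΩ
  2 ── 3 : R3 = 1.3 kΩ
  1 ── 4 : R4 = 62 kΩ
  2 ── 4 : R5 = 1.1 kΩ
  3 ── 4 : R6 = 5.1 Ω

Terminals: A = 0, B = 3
The network is not a plain series/parallel combination. Inject a 1 A test current into terminal A (node 0) and return it from terminal B (node 3); then R_eq = V_A / (1 A).
Nodal analysis, taking node 3 as the 0 V reference.
Current source I_test pushes 1 A into node 0 and draws it out of node 3.
KCL at each unknown node (sum of currents leaving = 0; resistances in Ω):
  Node 0: (V_0 - V_1)/120 - 1 = 0
  Node 1: (V_1 - V_0)/120 + (V_1 - V_2)/68000 + (V_1 - V_4)/62000 = 0
  Node 2: (V_2 - V_1)/68000 + (V_2 - 0)/1300 + (V_2 - V_4)/1100 = 0
  Node 4: (V_4 - V_1)/62000 + (V_4 - V_2)/1100 + (V_4 - 0)/5.1 = 0
Collecting terms (coefficients in siemens):
  0.008333·V_0 - 0.008333·V_1 = 1
  0.008364·V_1 - 0.008333·V_0 - 0.00001471·V_2 - 0.00001613·V_4 = 0
  0.001693·V_2 - 0.00001471·V_1 - 0.0009091·V_4 = 0
  0.197·V_4 - 0.00001613·V_1 - 0.0009091·V_2 = 0
Solving these 4 simultaneous equations (Gaussian elimination) gives:
  V_0 = 32690 V, V_1 = 32570 V, V_2 = 285 V, V_4 = 3.982 V
R_eq = V_0 / 1 A = 32690 Ω = 32.69 kΩ

Final answer: 32.69 kΩ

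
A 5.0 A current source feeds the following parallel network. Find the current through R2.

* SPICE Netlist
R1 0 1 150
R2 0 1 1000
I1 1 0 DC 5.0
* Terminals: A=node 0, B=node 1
All resistors sit directly between nodes 0 and 1, so they are in parallel and share one voltage V; the full source current 5 A splits among them.
1/R_par = 1/150 + 1/1000 = 0.007667 S  =>  R_par = 130.4 Ω
V = I × R_par = 5 × 130.4 = 652.2 V
I_R2 = V/R2 = 652.2/1000 = 0.6522 A

Final answer: 0.6522 A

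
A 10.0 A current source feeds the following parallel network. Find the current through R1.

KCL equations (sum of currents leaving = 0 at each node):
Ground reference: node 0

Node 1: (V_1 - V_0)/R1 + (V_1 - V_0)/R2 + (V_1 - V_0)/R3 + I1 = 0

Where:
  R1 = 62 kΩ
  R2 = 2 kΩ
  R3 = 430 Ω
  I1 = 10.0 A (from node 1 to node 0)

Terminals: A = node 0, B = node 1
All resistors sit directly between nodes 0 and 1, so they are in parallel and share one voltage V; the full source current 10 A splits among them.
1/R_par = 1/62000 + 1/2000 + 1/430 = 0.002842 S  =>  R_par = 351.9 Ω
V = I × R_par = 10 × 351.9 = 3519 V
I_R1 = V/R1 = 3519/62000 = 0.05676 A

Final answer: 0.05676 A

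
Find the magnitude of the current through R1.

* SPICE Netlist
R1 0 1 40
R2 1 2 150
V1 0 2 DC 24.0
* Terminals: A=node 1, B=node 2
Nodal analysis, taking node 2 as the 0 V reference.
Source V1 fixes V_0 = 24 V.
KCL at each unknown node (sum of currents leaving = 0; resistances in Ω):
  Node 1: (V_1 - 24)/40 + (V_1 - 0)/150 = 0
Collecting terms: 0.03167 × V_1 = 0.6  =>  V_1 = 18.95 V
I_R1 = (V_0 - V_1)/R1 = (24 - 18.95)/40 = 0.1263 A
|I_R1| = 0.1263 A

Final answer: |I_R1| = 0.1263 A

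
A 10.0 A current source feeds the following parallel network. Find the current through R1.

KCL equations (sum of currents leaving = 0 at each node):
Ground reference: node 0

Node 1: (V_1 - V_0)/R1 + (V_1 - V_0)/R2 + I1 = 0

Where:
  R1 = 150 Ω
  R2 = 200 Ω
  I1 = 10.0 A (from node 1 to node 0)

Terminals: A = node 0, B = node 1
All resistors sit directly between nodes 0 and 1, so they are in parallel and share one voltage V; the full source current 10 A splits among them.
1/R_par = 1/150 + 1/200 = 0.01167 S  =>  R_par = 85.71 Ω
V = I × R_par = 10 × 85.71 = 857.1 V
I_R1 = V/R1 = 857.1/150 = 5.714 A

Final answer: 5.714 A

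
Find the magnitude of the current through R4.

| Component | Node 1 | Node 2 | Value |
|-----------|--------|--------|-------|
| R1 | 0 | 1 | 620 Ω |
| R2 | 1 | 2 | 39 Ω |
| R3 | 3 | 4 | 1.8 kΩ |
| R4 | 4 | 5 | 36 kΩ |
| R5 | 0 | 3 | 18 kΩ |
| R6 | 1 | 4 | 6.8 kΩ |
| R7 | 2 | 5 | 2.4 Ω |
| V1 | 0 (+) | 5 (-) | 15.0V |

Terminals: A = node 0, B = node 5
Nodal analysis, taking node 5 as the 0 V reference.
Source V1 fixes V_0 = 15 V.
KCL at each unknown node (sum of currents leaving = 0; resistances in Ω):
  Node 1: (V_1 - 15)/620 + (V_1 - V_2)/39 + (V_1 - V_4)/6800 = 0
  Node 2: (V_2 - V_1)/39 + (V_2 - 0)/2.4 = 0
  Node 3: (V_3 - V_4)/1800 + (V_3 - 15)/18000 = 0
  Node 4: (V_4 - V_3)/1800 + (V_4 - 0)/36000 + (V_4 - V_1)/6800 = 0
Collecting terms (coefficients in siemens):
  0.0274·V_1 - 0.02564·V_2 - 0.0001471·V_4 = 0.02419
  0.4423·V_2 - 0.02564·V_1 = 0
  0.0006111·V_3 - 0.0005556·V_4 = 0.0008333
  0.0007304·V_4 - 0.0001471·V_1 - 0.0005556·V_3 = 0
Solving these 4 simultaneous equations (Gaussian elimination) gives:
  V_1 = 0.9562 V, V_2 = 0.05543 V, V_3 = 4.987 V, V_4 = 3.986 V
I_R4 = (V_4 - V_5)/R4 = (3.986 - 0)/36000 = 0.0001107 A
|I_R4| = 0.0001107 A

Final answer: |I_R4| = 0.0001107 A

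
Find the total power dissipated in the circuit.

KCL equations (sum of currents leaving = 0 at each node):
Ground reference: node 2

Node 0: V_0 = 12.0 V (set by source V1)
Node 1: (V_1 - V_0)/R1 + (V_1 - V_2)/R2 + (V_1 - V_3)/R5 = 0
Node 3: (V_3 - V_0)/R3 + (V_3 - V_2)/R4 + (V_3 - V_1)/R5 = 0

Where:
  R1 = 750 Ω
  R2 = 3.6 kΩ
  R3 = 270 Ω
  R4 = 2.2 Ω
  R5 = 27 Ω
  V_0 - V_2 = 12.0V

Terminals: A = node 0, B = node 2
Nodal analysis, taking node 2 as the 0 V reference.
Source V1 fixes V_0 = 12 V.
KCL at each unknown node (sum of currents leaving = 0; resistances in Ω):
  Node 1: (V_1 - 12)/750 + (V_1 - 0)/3600 + (V_1 - V_3)/27 = 0
  Node 3: (V_3 - 12)/270 + (V_3 - 0)/2.2 + (V_3 - V_1)/27 = 0
Collecting terms (coefficients in siemens):
  0.03865·V_1 - 0.03704·V_3 = 0.016
  0.4953·V_3 - 0.03704·V_1 = 0.04444
Determinant D = (0.03865)(0.4953) - (-0.03704)(-0.03704) = 0.01777
V_1 = [(0.016)(0.4953) - (-0.03704)(0.04444)]/D = 0.5386 V
V_3 = [(0.03865)(0.04444) - (0.016)(-0.03704)]/D = 0.13 V
Power in each resistor, P = (ΔV)²/R:
  P_R1 = (12 - 0.5386)²/750 = 0.1752 W
  P_R2 = (0.5386 - 0)²/3600 = 0.00008057 W
  P_R3 = (12 - 0.13)²/270 = 0.5218 W
  P_R4 = (0 - 0.13)²/2.2 = 0.007683 W
  P_R5 = (0.5386 - 0.13)²/27 = 0.006183 W
P_total = P_R1 + P_R2 + P_R3 + P_R4 + P_R5 = 0.7109 W

Final answer: 0.7109 W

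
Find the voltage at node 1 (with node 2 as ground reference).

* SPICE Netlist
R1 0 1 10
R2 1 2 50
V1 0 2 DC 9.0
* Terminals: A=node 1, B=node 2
Nodal analysis, taking node 2 as the 0 V reference.
Source V1 fixes V_0 = 9 V.
KCL at each unknown node (sum of currents leaving = 0; resistances in Ω):
  Node 1: (V_1 - 9)/10 + (V_1 - 0)/50 = 0
Collecting terms: 0.12 × V_1 = 0.9  =>  V_1 = 7.5 V
The requested potential is V_1 = 7.5 V.

Final answer: V_1 = 7.5 V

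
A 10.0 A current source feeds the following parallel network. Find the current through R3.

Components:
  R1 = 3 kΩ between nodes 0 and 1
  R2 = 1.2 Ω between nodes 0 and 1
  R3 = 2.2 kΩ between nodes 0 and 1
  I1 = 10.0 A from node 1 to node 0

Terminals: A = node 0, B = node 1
All resistors sit directly between nodes 0 and 1, so they are in parallel and share one voltage V; the full source current 10 A splits among them.
1/R_par = 1/3000 + 1/1.2 + 1/2200 = 0.8341 S  =>  R_par = 1.199 Ω
V = I × R_par = 10 × 1.199 = 11.99 V
I_R3 = V/R3 = 11.99/2200 = 0.005449 A

Final answer: 0.005449 A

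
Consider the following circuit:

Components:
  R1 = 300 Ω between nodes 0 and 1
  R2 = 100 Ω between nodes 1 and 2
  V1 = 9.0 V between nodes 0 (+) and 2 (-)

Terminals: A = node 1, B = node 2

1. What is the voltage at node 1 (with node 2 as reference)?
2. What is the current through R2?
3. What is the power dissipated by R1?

Nodal analysis, taking node 2 as the 0 V reference.
Source V1 fixes V_0 = 9 V.
KCL at each unknown node (sum of currents leaving = 0; resistances in Ω):
  Node 1: (V_1 - 9)/300 + (V_1 - 0)/100 = 0
Collecting terms: 0.01333 × V_1 = 0.03  =>  V_1 = 2.25 V
Part 1:
  Read off the nodal solution: V_1 = 2.25 V
Part 2:
  I_R2 = (V_1 - V_2)/R2 = (2.25 - 0)/100 = 0.0225 A
  Magnitude: I_R2 = 0.0225 A
Part 3:
  I_R1 = (V_0 - V_1)/R1 = (9 - 2.25)/300 = 0.0225 A
  P_R1 = I_R1² × R1 = (0.0225)² × 300 = 0.1519 W

Final answers:
1. V_1 = 2.25 V
2. I_R2 = 0.0225 A
3. P_R1 = 0.1519 W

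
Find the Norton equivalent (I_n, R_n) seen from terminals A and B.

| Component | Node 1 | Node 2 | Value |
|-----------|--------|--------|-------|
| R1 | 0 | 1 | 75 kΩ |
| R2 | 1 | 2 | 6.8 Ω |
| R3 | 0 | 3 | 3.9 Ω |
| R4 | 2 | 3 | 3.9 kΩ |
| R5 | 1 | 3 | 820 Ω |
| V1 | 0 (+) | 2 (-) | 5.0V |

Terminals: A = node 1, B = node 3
Find the Thévenin equivalent first; then I_n = V_th/R_th and R_n = R_th.
Step 1 — V_th is the open-circuit voltage V_A - V_B (nothing connected across the terminals).
Nodal analysis, taking node 2 as the 0 V reference.
Source V1 fixes V_0 = 5 V.
KCL at each unknown node (sum of currents leaving = 0; resistances in Ω):
  Node 1: (V_1 - 5)/75000 + (V_1 - 0)/6.8 + (V_1 - V_3)/820 = 0
  Node 3: (V_3 - 5)/3.9 + (V_3 - 0)/3900 + (V_3 - V_1)/820 = 0
Collecting terms (coefficients in siemens):
  0.1483·V_1 - 0.00122·V_3 = 0.00006667
  0.2579·V_3 - 0.00122·V_1 = 1.282
Determinant D = (0.1483)(0.2579) - (-0.00122)(-0.00122) = 0.03824
V_1 = [(0.00006667)(0.2579) - (-0.00122)(1.282)]/D = 0.04133 V
V_3 = [(0.1483)(1.282) - (0.00006667)(-0.00122)]/D = 4.972 V
V_th = V_1 - V_3 = 0.04133 - 4.972 = -4.93 V
Step 2 — R_th: zero the source — replace V1 by a short circuit (node 2 merges into node 0) — and find the resistance seen between A (node 1) and B (node 3).
Reduce the network between node 1 (A) and node 3 (B) by series/parallel combination:
  Rp1 = R1 ‖ R2 (parallel, both between nodes 0 and 1) = 1/(1/75000 + 1/6.8) = 6.799 Ω
  Rp2 = R3 ‖ R4 (parallel, both between nodes 0 and 3) = 1/(1/3.9 + 1/3900) = 3.896 Ω
  Rs1 = Rp1 + Rp2 (series, joined only at node 0) = 6.799 + 3.896 = 10.7 Ω
  Rp3 = R5 ‖ Rs1 (parallel, both between nodes 1 and 3) = 1/(1/820 + 1/10.7) = 10.56 Ω
R_th = 10.56 Ω
I_n = V_th/R_th = -4.93/10.56 = -0.467 A, and R_n = R_th = 10.56 Ω

Final answer: I_n = -0.467 A, R_n = 10.56 Ω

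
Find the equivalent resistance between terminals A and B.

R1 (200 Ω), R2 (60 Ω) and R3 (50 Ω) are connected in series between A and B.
Reduce the network between node 0 (A) and node 3 (B) by series/parallel combination:
  Rs1 = R1 + R2 (series, joined only at node 1) = 200 + 60 = 260 Ω
  Rs2 = R3 + Rs1 (series, joined only at node 2) = 50 + 260 = 310 Ω
R_eq = 310 Ω

Final answer: 310 Ω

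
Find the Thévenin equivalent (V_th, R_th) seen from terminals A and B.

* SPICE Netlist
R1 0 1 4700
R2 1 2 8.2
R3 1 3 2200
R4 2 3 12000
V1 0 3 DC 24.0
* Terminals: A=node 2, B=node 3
Step 1 — V_th is the open-circuit voltage V_A - V_B (nothing connected across the terminals).
Nodal analysis, taking node 3 as the 0 V reference.
Source V1 fixes V_0 = 24 V.
KCL at each unknown node (sum of currents leaving = 0; resistances in Ω):
  Node 1: (V_1 - 24)/4700 + (V_1 - V_2)/8.2 + (V_1 - 0)/2200 = 0
  Node 2: (V_2 - V_1)/8.2 + (V_2 - 0)/12000 = 0
Collecting terms (coefficients in siemens):
  0.1226·V_1 - 0.122·V_2 = 0.005106
  0.122·V_2 - 0.122·V_1 = 0
Determinant D = (0.1226)(0.122) - (-0.122)(-0.122) = 0.0000916
V_1 = [(0.005106)(0.122) - (-0.122)(0)]/D = 6.803 V
V_2 = [(0.1226)(0) - (0.005106)(-0.122)]/D = 6.799 V
V_th = V_2 - V_3 = 6.799 - 0 = 6.799 V
Step 2 — R_th: zero the source — replace V1 by a short circuit (node 3 merges into node 0) — and find the resistance seen between A (node 2) and B (node 0).
Reduce the network between node 2 (A) and node 0 (B) by series/parallel combination:
  Rp1 = R1 ‖ R3 (parallel, both between nodes 0 and 1) = 1/(1/4700 + 1/2200) = 1499 Ω
  Rs1 = R2 + Rp1 (series, joined only at node 1) = 8.2 + 1499 = 1507 Ω
  Rp2 = R4 ‖ Rs1 (parallel, both between nodes 0 and 2) = 1/(1/12000 + 1/1507) = 1339 Ω
R_th = 1.339 kΩ

Final answer: V_th = 6.799 V, R_th = 1.339 kΩ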